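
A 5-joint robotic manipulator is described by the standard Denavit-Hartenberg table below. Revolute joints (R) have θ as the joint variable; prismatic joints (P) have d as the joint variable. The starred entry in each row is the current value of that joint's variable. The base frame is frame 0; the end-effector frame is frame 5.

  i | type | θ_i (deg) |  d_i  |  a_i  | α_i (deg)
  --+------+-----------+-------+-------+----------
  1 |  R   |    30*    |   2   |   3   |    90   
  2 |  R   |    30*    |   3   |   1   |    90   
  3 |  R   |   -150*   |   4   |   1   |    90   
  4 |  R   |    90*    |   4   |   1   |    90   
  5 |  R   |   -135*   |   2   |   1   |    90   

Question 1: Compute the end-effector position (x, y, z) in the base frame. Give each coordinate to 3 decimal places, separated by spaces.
4.199 -2.600 -3.340

after link 1: o_1 = (2.5981, 1.5000, 2.0000)
after link 2: o_2 = (4.8481, -0.6651, 2.5000)
after link 3: o_3 = (5.6806, 0.3929, -1.3971)
after link 4: o_4 = (6.3457, -3.2231, -3.2631)
after link 5: o_5 = (4.1994, -2.6004, -3.3400)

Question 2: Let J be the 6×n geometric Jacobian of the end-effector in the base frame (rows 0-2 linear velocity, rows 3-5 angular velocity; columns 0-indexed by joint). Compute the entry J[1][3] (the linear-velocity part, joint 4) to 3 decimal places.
axis z_3 = (0.0580,-0.9665,-0.2500); lever o_n−o_3 = (-1.4812,-2.9934,-1.9429)
cross product → J_v[:, 3] = (1.1295,0.4830,-1.6052)
J_ω[:, 3] = z_3
entry J[1][3] = 0.4830

0.483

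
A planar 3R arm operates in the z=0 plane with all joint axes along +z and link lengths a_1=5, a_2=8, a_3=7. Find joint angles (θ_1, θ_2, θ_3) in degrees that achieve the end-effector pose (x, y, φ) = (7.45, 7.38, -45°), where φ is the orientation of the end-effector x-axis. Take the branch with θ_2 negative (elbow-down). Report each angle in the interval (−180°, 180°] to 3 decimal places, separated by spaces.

97.082 -30.012 -112.071

wrist centre = target − a_3·(cos φ, sin φ) = (2.5003, 12.3297)
cos θ_2 = (158.2739−5²−8²)/(2·5·8) = 0.8659; θ_2 = -30.0116° (elbow-down)
β = atan2(12.3297,2.5003) = 78.5369°; ψ = atan2(-4.0014,11.9274) = -18.5456°
θ_1 = β − ψ = 97.0824°
θ_3 = φ − θ_1 − θ_2 = -112.0709° (wrapped to (-180°,180°])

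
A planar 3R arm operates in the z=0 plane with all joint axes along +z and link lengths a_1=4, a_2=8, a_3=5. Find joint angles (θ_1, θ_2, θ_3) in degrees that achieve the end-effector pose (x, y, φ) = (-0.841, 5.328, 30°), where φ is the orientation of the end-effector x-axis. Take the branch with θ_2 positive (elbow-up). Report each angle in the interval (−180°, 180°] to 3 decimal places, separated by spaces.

44.991 135.009 -150.000

wrist centre = target − a_3·(cos φ, sin φ) = (-5.1711, 2.8280)
cos θ_2 = (34.7381−4²−8²)/(2·4·8) = -0.7072; θ_2 = 135.0089° (elbow-up)
β = atan2(2.8280,-5.1711) = 151.3265°; ψ = atan2(5.6560,-1.6577) = 106.3355°
θ_1 = β − ψ = 44.9910°
θ_3 = φ − θ_1 − θ_2 = -149.9999° (wrapped to (-180°,180°])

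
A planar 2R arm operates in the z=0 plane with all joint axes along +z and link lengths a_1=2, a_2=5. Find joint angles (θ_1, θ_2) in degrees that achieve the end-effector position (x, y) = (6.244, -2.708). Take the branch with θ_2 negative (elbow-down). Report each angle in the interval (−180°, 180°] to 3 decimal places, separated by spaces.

cos θ_2 = (46.3208−2²−5²)/(2·2·5) = 0.8660; θ_2 = -29.9983° (elbow-down)
β = atan2(-2.7080,6.2440) = -23.4462°; ψ = atan2(-2.4999,6.3302) = -21.5497°
θ_1 = β − ψ = -1.8965°

-1.897 -29.998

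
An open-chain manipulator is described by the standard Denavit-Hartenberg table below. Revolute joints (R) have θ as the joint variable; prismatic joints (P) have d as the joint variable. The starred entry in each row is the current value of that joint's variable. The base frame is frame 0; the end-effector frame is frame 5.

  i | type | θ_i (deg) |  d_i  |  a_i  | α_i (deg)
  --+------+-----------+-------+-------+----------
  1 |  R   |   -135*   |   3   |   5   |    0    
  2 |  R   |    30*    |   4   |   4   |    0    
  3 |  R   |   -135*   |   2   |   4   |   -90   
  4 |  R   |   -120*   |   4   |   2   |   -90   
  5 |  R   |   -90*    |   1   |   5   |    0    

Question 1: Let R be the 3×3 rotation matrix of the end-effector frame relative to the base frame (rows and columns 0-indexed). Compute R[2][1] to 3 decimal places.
End-effector y-axis (col 1 of R) = (0.2500,-0.4330,0.8660)
R[2][1] = 0.8660

0.866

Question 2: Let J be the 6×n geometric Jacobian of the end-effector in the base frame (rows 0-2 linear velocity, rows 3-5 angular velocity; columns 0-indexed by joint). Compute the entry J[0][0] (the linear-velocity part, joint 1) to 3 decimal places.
axis z_0 = ẑ; lever o_n−o_0 = (-14.2981,-8.5512,11.2321)
cross product → J_v[:, 0] = (8.5512,-14.2981,0.0000)
J_ω[:, 0] = z_0
entry J[0][0] = 8.5512

8.551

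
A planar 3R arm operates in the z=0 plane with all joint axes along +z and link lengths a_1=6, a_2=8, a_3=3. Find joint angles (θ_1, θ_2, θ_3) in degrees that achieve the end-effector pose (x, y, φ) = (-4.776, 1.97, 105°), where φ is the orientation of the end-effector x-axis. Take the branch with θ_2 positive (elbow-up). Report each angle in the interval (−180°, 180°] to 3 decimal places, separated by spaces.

89.989 150.005 -134.994

wrist centre = target − a_3·(cos φ, sin φ) = (-3.9995, -0.9278)
cos θ_2 = (16.8571−6²−8²)/(2·6·8) = -0.8661; θ_2 = 150.0053° (elbow-up)
β = atan2(-0.9278,-3.9995) = -166.9400°; ψ = atan2(3.9994,-0.9286) = 103.0714°
θ_1 = β − ψ = -270.0114°
θ_3 = φ − θ_1 − θ_2 = -134.9939° (wrapped to (-180°,180°])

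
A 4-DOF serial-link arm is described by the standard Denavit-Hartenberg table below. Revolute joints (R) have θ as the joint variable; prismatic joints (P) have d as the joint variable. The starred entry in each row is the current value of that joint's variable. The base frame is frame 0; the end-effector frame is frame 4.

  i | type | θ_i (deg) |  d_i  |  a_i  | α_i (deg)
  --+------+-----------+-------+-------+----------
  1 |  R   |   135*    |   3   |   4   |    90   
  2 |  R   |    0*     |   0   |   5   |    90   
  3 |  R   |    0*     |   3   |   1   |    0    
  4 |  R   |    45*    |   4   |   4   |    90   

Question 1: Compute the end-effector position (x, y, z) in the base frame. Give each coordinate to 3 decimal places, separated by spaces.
after link 1: o_1 = (-2.8284, 2.8284, 3.0000)
after link 2: o_2 = (-6.3640, 6.3640, 3.0000)
after link 3: o_3 = (-7.0711, 7.0711, 0.0000)
after link 4: o_4 = (-7.0711, 11.0711, -4.0000)

-7.071 11.071 -4.000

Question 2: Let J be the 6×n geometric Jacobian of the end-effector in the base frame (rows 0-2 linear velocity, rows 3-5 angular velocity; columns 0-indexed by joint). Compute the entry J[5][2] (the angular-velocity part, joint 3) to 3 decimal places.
axis z_2 = (0.0000,0.0000,-1.0000); lever o_n−o_2 = (-0.7071,4.7071,-7.0000)
cross product → J_v[:, 2] = (4.7071,0.7071,0.0000)
J_ω[:, 2] = z_2
entry J[5][2] = -1.0000

-1.000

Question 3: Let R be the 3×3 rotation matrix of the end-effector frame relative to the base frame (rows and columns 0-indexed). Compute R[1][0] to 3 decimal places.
End-effector x-axis (col 0 of R) = (0.0000,1.0000,0.0000)
R[1][0] = 1.0000

1.000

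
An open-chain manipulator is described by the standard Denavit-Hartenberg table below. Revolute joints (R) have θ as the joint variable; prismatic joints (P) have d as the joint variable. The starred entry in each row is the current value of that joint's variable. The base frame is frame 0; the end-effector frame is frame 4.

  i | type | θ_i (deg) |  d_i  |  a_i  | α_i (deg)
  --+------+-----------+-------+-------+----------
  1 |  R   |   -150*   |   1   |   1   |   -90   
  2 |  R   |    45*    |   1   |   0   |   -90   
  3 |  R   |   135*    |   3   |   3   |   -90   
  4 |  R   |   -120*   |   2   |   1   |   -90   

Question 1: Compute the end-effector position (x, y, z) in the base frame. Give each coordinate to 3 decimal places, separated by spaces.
3.773 1.432 0.516

after link 1: o_1 = (-0.8660, -0.5000, 1.0000)
after link 2: o_2 = (-0.3660, -1.3660, 1.0000)
after link 3: o_3 = (1.7095, 2.2818, 0.3787)
after link 4: o_4 = (3.7732, 1.4320, 0.5163)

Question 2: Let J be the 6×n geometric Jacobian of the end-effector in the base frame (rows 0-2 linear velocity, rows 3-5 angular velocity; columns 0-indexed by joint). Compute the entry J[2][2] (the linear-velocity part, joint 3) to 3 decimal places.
0.250

axis z_2 = (0.6124,0.3536,-0.7071); lever o_n−o_2 = (4.1392,2.7980,-0.4837)
cross product → J_v[:, 2] = (1.8075,-2.6307,0.2500)
J_ω[:, 2] = z_2
entry J[2][2] = 0.2500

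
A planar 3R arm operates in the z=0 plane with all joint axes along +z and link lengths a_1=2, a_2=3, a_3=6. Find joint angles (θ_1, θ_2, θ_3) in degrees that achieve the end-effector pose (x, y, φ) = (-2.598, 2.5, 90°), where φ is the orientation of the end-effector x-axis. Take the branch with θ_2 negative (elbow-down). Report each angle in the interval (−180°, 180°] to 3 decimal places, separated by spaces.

wrist centre = target − a_3·(cos φ, sin φ) = (-2.5980, -3.5000)
cos θ_2 = (18.9996−2²−3²)/(2·2·3) = 0.5000; θ_2 = -60.0022° (elbow-down)
β = atan2(-3.5000,-2.5980) = -126.5860°; ψ = atan2(-2.5981,3.4999) = -36.5882°
θ_1 = β − ψ = -89.9978°
θ_3 = φ − θ_1 − θ_2 = -120.0000° (wrapped to (-180°,180°])

-89.998 -60.002 -120.000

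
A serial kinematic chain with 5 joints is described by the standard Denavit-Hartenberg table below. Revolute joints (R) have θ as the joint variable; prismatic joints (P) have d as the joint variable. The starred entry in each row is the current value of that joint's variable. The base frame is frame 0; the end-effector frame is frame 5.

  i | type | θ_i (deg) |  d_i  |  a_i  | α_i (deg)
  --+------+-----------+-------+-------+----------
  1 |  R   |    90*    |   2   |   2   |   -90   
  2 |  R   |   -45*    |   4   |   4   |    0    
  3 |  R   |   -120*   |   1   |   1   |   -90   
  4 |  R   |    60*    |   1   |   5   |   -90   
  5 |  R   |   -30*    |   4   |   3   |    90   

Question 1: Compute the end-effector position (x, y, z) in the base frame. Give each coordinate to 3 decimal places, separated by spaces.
after link 1: o_1 = (0.0000, 2.0000, 2.0000)
after link 2: o_2 = (-4.0000, 4.8284, 4.8284)
after link 3: o_3 = (-5.0000, 3.8625, 5.0872)
after link 4: o_4 = (-0.6699, 1.7065, 6.7002)
after link 5: o_5 = (3.5801, 4.1860, 7.5887)

3.580 4.186 7.589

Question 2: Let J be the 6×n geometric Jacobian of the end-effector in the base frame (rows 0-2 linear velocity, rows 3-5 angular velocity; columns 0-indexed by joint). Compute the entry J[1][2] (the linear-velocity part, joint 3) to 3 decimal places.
2.760

axis z_2 = (-1.0000,0.0000,0.0000); lever o_n−o_2 = (7.5801,-0.6424,2.7603)
cross product → J_v[:, 2] = (0.0000,2.7603,0.6424)
J_ω[:, 2] = z_2
entry J[1][2] = 2.7603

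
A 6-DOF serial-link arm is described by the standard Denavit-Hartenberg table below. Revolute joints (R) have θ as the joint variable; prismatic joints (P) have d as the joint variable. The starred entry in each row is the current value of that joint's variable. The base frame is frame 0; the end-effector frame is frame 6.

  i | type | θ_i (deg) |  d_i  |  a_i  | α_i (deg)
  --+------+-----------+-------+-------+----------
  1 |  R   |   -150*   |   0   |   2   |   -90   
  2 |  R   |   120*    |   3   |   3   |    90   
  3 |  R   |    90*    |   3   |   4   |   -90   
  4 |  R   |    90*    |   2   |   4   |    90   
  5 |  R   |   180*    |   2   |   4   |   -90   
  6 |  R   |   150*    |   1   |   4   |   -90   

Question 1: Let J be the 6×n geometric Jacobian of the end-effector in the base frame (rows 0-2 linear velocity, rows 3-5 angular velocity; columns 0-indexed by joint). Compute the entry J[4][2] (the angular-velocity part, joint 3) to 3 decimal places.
axis z_2 = (-0.7500,-0.4330,-0.5000); lever o_n−o_2 = (1.9151,-3.5131,1.0981)
cross product → J_v[:, 2] = (-2.2321,-0.1340,3.4641)
J_ω[:, 2] = z_2
entry J[4][2] = -0.4330

-0.433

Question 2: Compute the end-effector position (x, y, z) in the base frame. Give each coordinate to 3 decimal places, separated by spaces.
2.982 -6.361 -1.500

after link 1: o_1 = (-1.7321, -1.0000, 0.0000)
after link 2: o_2 = (1.0670, -2.8481, -2.5981)
after link 3: o_3 = (0.8170, -7.6112, -4.0981)
after link 4: o_4 = (2.9510, -6.3792, -0.3660)
after link 5: o_5 = (0.9510, -9.8433, -2.3660)
after link 6: o_6 = (2.9821, -6.3612, -1.5000)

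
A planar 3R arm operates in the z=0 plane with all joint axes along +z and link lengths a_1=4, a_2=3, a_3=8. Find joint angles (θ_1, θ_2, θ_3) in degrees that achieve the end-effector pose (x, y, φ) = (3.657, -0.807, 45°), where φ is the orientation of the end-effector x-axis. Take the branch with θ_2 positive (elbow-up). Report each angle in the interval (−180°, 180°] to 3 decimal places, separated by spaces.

-120.007 30.018 134.989

wrist centre = target − a_3·(cos φ, sin φ) = (-1.9999, -6.4639)
cos θ_2 = (45.7808−4²−3²)/(2·4·3) = 0.8659; θ_2 = 30.0180° (elbow-up)
β = atan2(-6.4639,-1.9999) = -107.1916°; ψ = atan2(1.5008,6.5976) = 12.8155°
θ_1 = β − ψ = -120.0071°
θ_3 = φ − θ_1 − θ_2 = 134.9890° (wrapped to (-180°,180°])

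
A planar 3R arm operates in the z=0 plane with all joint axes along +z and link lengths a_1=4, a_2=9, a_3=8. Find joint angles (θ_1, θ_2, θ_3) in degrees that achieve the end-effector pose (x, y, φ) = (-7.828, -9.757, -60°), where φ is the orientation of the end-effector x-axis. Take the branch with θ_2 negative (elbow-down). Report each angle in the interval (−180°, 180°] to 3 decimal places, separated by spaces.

-134.991 -45.009 120.000

wrist centre = target − a_3·(cos φ, sin φ) = (-11.8280, -2.8288)
cos θ_2 = (147.9037−4²−9²)/(2·4·9) = 0.7070; θ_2 = -45.0090° (elbow-down)
β = atan2(-2.8288,-11.8280) = -166.5497°; ψ = atan2(-6.3650,10.3630) = -31.5584°
θ_1 = β − ψ = -134.9913°
θ_3 = φ − θ_1 − θ_2 = 120.0004° (wrapped to (-180°,180°])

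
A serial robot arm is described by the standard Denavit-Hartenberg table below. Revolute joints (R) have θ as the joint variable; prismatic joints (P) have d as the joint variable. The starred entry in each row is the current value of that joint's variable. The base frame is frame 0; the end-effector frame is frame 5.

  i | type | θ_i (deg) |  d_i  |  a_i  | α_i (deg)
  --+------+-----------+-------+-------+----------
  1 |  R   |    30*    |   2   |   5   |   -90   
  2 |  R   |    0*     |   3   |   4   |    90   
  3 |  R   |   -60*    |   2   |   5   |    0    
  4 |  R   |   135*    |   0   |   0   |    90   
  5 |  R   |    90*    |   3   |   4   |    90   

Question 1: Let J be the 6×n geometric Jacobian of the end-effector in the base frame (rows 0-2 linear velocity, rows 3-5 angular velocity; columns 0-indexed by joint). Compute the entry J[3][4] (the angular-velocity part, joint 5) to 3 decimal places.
0.966

axis z_4 = (0.9659,0.2588,0.0000); lever o_n−o_4 = (2.8978,0.7765,4.0000)
cross product → J_v[:, 4] = (1.0353,-3.8637,0.0000)
J_ω[:, 4] = z_4
entry J[3][4] = 0.9659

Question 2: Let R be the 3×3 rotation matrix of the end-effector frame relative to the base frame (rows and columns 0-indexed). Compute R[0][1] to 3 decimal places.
0.966

End-effector y-axis (col 1 of R) = (0.9659,0.2588,0.0000)
R[0][1] = 0.9659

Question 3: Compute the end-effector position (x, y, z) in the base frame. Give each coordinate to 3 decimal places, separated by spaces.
after link 1: o_1 = (4.3301, 2.5000, 2.0000)
after link 2: o_2 = (6.2942, 7.0981, 2.0000)
after link 3: o_3 = (10.6244, 4.5981, 4.0000)
after link 4: o_4 = (10.6244, 4.5981, 4.0000)
after link 5: o_5 = (13.5221, 5.3745, 8.0000)

13.522 5.375 8.000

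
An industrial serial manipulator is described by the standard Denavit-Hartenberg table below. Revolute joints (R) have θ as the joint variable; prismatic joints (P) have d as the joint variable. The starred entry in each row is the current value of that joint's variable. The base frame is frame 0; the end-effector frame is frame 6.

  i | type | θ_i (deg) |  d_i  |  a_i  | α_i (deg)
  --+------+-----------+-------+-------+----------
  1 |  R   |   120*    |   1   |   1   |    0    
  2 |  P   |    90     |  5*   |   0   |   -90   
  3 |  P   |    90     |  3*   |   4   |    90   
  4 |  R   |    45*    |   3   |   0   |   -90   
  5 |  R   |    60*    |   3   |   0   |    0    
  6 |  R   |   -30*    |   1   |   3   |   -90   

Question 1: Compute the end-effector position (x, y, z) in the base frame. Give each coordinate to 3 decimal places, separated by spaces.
2.034 -6.523 2.991

after link 1: o_1 = (-0.5000, 0.8660, 1.0000)
after link 2: o_2 = (-0.5000, 0.8660, 6.0000)
after link 3: o_3 = (1.0000, -1.7321, 2.0000)
after link 4: o_4 = (-1.5981, -3.2321, 2.0000)
after link 5: o_5 = (-0.5374, -5.0692, 4.1213)
after link 6: o_6 = (2.0337, -6.5225, 2.9913)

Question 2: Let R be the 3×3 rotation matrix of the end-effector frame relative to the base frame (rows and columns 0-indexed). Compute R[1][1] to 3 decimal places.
End-effector y-axis (col 1 of R) = (-0.3536,0.6124,-0.7071)
R[1][1] = 0.6124

0.612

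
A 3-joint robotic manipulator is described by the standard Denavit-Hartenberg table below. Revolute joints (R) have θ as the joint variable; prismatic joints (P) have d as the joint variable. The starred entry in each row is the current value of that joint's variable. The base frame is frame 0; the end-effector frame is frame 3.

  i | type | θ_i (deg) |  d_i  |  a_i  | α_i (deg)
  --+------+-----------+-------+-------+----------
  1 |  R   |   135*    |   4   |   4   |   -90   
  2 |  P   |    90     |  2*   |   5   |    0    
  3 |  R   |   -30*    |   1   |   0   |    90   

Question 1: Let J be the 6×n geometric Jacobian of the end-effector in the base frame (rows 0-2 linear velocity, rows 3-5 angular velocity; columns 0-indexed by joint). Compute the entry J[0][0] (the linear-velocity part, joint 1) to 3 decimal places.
axis z_0 = ẑ; lever o_n−o_0 = (-4.9497,0.7071,-1.0000)
cross product → J_v[:, 0] = (-0.7071,-4.9497,0.0000)
J_ω[:, 0] = z_0
entry J[0][0] = -0.7071

-0.707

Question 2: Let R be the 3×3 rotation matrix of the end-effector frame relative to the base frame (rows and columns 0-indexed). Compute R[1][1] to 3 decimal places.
End-effector y-axis (col 1 of R) = (-0.7071,-0.7071,0.0000)
R[1][1] = -0.7071

-0.707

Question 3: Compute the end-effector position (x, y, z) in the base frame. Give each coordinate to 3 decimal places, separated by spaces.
after link 1: o_1 = (-2.8284, 2.8284, 4.0000)
after link 2: o_2 = (-4.2426, 1.4142, -1.0000)
after link 3: o_3 = (-4.9497, 0.7071, -1.0000)

-4.950 0.707 -1.000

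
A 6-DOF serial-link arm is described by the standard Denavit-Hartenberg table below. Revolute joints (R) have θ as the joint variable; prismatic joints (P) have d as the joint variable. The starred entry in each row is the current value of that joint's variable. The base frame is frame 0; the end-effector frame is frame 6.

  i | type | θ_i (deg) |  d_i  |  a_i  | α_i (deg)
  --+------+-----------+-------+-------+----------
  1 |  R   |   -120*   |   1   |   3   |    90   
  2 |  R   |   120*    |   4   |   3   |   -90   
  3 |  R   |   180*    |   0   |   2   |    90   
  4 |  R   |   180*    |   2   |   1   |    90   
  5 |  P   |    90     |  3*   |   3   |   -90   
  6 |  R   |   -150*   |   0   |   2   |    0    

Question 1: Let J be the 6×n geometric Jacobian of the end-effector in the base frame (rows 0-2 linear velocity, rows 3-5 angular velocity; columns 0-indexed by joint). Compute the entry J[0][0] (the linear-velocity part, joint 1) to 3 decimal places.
axis z_0 = ẑ; lever o_n−o_0 = (0.0981,1.6340,0.7321)
cross product → J_v[:, 0] = (-1.6340,0.0981,0.0000)
J_ω[:, 0] = z_0
entry J[0][0] = -1.6340

-1.634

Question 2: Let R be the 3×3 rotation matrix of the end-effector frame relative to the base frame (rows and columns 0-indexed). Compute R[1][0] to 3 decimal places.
0.808

End-effector x-axis (col 0 of R) = (-0.5335,0.8080,-0.2500)
R[1][0] = 0.8080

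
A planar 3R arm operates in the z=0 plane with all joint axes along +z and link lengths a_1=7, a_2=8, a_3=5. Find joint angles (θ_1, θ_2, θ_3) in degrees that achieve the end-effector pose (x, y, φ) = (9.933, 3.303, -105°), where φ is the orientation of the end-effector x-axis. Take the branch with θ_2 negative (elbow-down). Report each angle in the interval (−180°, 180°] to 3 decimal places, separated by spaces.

wrist centre = target − a_3·(cos φ, sin φ) = (11.2271, 8.1326)
cos θ_2 = (192.1873−7²−8²)/(2·7·8) = 0.7070; θ_2 = -45.0062° (elbow-down)
β = atan2(8.1326,11.2271) = 35.9186°; ψ = atan2(-5.6575,12.6562) = -24.0851°
θ_1 = β − ψ = 60.0038°
θ_3 = φ − θ_1 − θ_2 = -119.9975° (wrapped to (-180°,180°])

60.004 -45.006 -119.998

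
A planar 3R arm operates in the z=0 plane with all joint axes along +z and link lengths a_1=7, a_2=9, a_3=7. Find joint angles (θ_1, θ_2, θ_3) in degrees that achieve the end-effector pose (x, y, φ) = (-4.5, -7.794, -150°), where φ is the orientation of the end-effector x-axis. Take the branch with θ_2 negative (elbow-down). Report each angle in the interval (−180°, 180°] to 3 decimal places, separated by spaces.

30.003 -150.002 -30.001

wrist centre = target − a_3·(cos φ, sin φ) = (1.5622, -4.2940)
cos θ_2 = (20.8788−7²−9²)/(2·7·9) = -0.8660; θ_2 = -150.0018° (elbow-down)
β = atan2(-4.2940,1.5622) = -70.0084°; ψ = atan2(-4.4998,-0.7944) = -100.0116°
θ_1 = β − ψ = 30.0032°
θ_3 = φ − θ_1 − θ_2 = -30.0015° (wrapped to (-180°,180°])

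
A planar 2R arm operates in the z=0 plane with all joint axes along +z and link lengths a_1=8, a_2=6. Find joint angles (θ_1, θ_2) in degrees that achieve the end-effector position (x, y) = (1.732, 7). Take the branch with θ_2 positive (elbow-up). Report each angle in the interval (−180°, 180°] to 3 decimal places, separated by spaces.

30.000 120.000

cos θ_2 = (51.9998−8²−6²)/(2·8·6) = -0.5000; θ_2 = 120.0001° (elbow-up)
β = atan2(7.0000,1.7320) = 76.1025°; ψ = atan2(5.1961,5.0000) = 46.1021°
θ_1 = β − ψ = 30.0004°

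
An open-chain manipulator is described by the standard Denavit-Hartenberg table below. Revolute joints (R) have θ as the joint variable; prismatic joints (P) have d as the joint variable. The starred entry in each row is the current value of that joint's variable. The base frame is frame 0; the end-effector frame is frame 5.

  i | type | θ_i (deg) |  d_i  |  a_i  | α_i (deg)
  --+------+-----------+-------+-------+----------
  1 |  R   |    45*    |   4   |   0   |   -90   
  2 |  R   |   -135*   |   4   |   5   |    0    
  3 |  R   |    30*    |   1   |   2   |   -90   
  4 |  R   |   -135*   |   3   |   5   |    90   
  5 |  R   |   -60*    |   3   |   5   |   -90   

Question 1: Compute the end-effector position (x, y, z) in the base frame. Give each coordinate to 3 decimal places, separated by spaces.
after link 1: o_1 = (0.0000, 0.0000, 4.0000)
after link 2: o_2 = (-5.3284, 0.3284, 7.5355)
after link 3: o_3 = (-6.4016, 0.6695, 9.4674)
after link 4: o_4 = (-6.2055, 5.8656, 6.8288)
after link 5: o_5 = (-8.2013, 3.3698, 1.9515)

-8.201 3.370 1.951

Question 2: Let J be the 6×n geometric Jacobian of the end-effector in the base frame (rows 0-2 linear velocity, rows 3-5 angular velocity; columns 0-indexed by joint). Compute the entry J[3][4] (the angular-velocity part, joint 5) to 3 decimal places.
0.629

axis z_4 = (0.6294,-0.3706,-0.6830); lever o_n−o_4 = (-1.9958,-2.4958,-4.8773)
cross product → J_v[:, 4] = (0.1028,4.4330,-2.3105)
J_ω[:, 4] = z_4
entry J[3][4] = 0.6294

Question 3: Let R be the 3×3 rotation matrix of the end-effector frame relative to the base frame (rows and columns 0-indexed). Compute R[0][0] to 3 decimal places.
-0.777

End-effector x-axis (col 0 of R) = (-0.7768,-0.2768,-0.5657)
R[0][0] = -0.7768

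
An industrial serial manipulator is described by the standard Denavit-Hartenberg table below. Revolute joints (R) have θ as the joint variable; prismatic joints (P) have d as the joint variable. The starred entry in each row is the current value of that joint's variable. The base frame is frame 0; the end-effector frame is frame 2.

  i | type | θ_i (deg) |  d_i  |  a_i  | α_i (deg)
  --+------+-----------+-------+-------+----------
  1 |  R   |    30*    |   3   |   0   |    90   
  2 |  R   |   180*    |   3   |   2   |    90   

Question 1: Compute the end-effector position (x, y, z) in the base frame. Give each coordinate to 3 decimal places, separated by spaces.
after link 1: o_1 = (0.0000, 0.0000, 3.0000)
after link 2: o_2 = (-0.2321, -3.5981, 3.0000)

-0.232 -3.598 3.000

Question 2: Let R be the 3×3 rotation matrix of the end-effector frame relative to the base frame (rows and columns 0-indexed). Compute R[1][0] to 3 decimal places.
End-effector x-axis (col 0 of R) = (-0.8660,-0.5000,0.0000)
R[1][0] = -0.5000

-0.500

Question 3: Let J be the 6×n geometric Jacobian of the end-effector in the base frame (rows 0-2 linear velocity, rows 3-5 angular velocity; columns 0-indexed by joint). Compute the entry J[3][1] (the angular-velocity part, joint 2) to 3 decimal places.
0.500

axis z_1 = (0.5000,-0.8660,0.0000); lever o_n−o_1 = (-0.2321,-3.5981,0.0000)
cross product → J_v[:, 1] = (-0.0000,-0.0000,-2.0000)
J_ω[:, 1] = z_1
entry J[3][1] = 0.5000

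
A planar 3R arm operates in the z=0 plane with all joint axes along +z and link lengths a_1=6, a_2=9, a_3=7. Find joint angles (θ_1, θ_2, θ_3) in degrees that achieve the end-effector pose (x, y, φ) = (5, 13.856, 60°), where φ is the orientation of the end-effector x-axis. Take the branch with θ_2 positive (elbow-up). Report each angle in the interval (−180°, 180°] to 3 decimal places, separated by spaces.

-0.004 120.004 -60.000

wrist centre = target − a_3·(cos φ, sin φ) = (1.5000, 7.7938)
cos θ_2 = (62.9937−6²−9²)/(2·6·9) = -0.5001; θ_2 = 120.0039° (elbow-up)
β = atan2(7.7938,1.5000) = 79.1061°; ψ = atan2(7.7939,1.4995) = 79.1099°
θ_1 = β − ψ = -0.0039°
θ_3 = φ − θ_1 − θ_2 = -60.0000° (wrapped to (-180°,180°])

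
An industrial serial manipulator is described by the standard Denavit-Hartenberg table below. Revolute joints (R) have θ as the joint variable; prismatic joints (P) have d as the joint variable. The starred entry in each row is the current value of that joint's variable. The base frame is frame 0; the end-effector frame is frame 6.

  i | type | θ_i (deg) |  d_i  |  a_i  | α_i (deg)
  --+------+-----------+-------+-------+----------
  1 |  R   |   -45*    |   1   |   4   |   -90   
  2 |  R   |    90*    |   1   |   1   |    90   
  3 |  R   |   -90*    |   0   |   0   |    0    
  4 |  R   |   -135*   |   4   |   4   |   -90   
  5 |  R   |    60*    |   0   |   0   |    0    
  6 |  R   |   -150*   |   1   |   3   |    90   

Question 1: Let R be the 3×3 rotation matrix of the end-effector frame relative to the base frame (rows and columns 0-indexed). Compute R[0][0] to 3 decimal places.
0.707

End-effector x-axis (col 0 of R) = (0.7071,-0.7071,-0.0000)
R[0][0] = 0.7071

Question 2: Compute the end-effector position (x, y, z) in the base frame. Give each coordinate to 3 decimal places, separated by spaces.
9.985 -5.571 3.536

after link 1: o_1 = (2.8284, -2.8284, 1.0000)
after link 2: o_2 = (3.5355, -2.1213, 0.0000)
after link 3: o_3 = (3.5355, -2.1213, 0.0000)
after link 4: o_4 = (8.3640, -2.9497, 2.8284)
after link 5: o_5 = (8.3640, -2.9497, 2.8284)
after link 6: o_6 = (9.9853, -5.5711, 3.5355)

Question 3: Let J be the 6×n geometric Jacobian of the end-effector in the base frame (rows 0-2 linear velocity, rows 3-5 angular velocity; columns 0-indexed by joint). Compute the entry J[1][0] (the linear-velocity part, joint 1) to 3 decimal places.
9.985

axis z_0 = ẑ; lever o_n−o_0 = (9.9853,-5.5711,3.5355)
cross product → J_v[:, 0] = (5.5711,9.9853,-0.0000)
J_ω[:, 0] = z_0
entry J[1][0] = 9.9853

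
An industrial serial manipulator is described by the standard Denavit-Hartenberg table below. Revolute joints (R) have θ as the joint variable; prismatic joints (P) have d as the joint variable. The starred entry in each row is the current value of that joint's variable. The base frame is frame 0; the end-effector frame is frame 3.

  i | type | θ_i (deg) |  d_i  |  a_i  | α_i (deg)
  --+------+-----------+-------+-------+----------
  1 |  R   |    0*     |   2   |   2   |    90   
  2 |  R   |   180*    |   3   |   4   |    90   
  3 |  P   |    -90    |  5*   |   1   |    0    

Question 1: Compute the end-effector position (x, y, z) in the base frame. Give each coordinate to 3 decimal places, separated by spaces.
after link 1: o_1 = (2.0000, 0.0000, 2.0000)
after link 2: o_2 = (-2.0000, -3.0000, 2.0000)
after link 3: o_3 = (-2.0000, -2.0000, 7.0000)

-2.000 -2.000 7.000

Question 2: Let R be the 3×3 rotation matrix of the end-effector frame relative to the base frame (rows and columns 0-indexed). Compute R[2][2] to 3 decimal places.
1.000

End-effector z-axis (col 2 of R) = (0.0000,0.0000,1.0000)
R[2][2] = 1.0000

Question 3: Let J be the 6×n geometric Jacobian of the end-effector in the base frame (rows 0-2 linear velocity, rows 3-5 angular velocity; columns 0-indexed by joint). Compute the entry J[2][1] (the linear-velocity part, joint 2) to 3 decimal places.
-4.000

axis z_1 = (0.0000,-1.0000,0.0000); lever o_n−o_1 = (-4.0000,-2.0000,5.0000)
cross product → J_v[:, 1] = (-5.0000,-0.0000,-4.0000)
J_ω[:, 1] = z_1
entry J[2][1] = -4.0000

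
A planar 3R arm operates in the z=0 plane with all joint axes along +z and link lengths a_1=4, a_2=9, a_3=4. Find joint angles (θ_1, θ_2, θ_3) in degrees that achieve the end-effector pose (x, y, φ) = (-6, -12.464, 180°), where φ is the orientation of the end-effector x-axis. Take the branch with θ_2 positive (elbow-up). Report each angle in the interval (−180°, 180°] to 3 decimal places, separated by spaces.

-120.003 30.004 -90.001

wrist centre = target − a_3·(cos φ, sin φ) = (-2.0000, -12.4640)
cos θ_2 = (159.3513−4²−9²)/(2·4·9) = 0.8660; θ_2 = 30.0040° (elbow-up)
β = atan2(-12.4640,-2.0000) = -99.1161°; ψ = atan2(4.5005,11.7939) = 20.8868°
θ_1 = β − ψ = -120.0029°
θ_3 = φ − θ_1 − θ_2 = -90.0011° (wrapped to (-180°,180°])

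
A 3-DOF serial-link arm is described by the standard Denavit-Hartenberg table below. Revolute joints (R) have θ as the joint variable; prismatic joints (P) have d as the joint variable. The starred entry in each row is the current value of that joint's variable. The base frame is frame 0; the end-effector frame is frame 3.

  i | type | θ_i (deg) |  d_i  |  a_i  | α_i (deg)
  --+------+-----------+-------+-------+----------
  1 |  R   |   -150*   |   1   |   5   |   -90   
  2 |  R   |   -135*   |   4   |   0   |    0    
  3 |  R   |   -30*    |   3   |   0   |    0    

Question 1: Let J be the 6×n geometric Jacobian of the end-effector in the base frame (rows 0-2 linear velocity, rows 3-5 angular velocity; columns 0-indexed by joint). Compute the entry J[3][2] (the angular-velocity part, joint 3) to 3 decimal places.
axis z_2 = (0.5000,-0.8660,0.0000); lever o_n−o_2 = (1.5000,-2.5981,0.0000)
cross product → J_v[:, 2] = (-0.0000,-0.0000,0.0000)
J_ω[:, 2] = z_2
entry J[3][2] = 0.5000

0.500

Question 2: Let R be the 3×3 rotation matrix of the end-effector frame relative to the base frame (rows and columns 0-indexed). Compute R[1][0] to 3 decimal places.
0.483

End-effector x-axis (col 0 of R) = (0.8365,0.4830,0.2588)
R[1][0] = 0.4830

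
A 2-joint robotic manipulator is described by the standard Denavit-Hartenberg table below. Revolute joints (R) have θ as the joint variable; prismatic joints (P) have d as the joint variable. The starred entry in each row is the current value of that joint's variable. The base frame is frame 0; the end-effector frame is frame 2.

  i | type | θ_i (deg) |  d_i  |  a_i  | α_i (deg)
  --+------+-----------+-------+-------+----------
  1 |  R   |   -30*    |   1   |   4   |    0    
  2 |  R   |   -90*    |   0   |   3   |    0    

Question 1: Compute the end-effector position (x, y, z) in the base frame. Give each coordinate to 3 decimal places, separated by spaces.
after link 1: o_1 = (3.4641, -2.0000, 1.0000)
after link 2: o_2 = (1.9641, -4.5981, 1.0000)

1.964 -4.598 1.000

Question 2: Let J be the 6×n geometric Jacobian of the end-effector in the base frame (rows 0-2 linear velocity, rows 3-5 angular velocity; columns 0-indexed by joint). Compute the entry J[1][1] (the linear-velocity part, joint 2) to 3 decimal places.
axis z_1 = (0.0000,0.0000,1.0000); lever o_n−o_1 = (-1.5000,-2.5981,0.0000)
cross product → J_v[:, 1] = (2.5981,-1.5000,0.0000)
J_ω[:, 1] = z_1
entry J[1][1] = -1.5000

-1.500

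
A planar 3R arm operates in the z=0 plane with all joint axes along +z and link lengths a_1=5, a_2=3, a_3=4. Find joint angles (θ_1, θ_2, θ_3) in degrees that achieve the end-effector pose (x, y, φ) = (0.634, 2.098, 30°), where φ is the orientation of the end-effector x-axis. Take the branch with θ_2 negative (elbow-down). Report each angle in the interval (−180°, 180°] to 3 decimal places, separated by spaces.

wrist centre = target − a_3·(cos φ, sin φ) = (-2.8301, 0.0980)
cos θ_2 = (8.0191−5²−3²)/(2·5·3) = -0.8660; θ_2 = -150.0006° (elbow-down)
β = atan2(0.0980,-2.8301) = 178.0168°; ψ = atan2(-1.5000,2.4019) = -31.9845°
θ_1 = β − ψ = 210.0012°
θ_3 = φ − θ_1 − θ_2 = -30.0006° (wrapped to (-180°,180°])

-149.999 -150.001 -30.001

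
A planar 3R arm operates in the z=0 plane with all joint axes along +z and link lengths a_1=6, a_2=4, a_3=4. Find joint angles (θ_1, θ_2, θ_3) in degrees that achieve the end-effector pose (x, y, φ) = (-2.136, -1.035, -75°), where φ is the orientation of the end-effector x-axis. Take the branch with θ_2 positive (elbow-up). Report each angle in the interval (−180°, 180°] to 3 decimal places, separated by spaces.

96.541 135.001 53.458

wrist centre = target − a_3·(cos φ, sin φ) = (-3.1713, 2.8287)
cos θ_2 = (18.0586−6²−4²)/(2·6·4) = -0.7071; θ_2 = 135.0005° (elbow-up)
β = atan2(2.8287,-3.1713) = 138.2678°; ψ = atan2(2.8284,3.1715) = 41.7267°
θ_1 = β − ψ = 96.5411°
θ_3 = φ − θ_1 − θ_2 = 53.4584° (wrapped to (-180°,180°])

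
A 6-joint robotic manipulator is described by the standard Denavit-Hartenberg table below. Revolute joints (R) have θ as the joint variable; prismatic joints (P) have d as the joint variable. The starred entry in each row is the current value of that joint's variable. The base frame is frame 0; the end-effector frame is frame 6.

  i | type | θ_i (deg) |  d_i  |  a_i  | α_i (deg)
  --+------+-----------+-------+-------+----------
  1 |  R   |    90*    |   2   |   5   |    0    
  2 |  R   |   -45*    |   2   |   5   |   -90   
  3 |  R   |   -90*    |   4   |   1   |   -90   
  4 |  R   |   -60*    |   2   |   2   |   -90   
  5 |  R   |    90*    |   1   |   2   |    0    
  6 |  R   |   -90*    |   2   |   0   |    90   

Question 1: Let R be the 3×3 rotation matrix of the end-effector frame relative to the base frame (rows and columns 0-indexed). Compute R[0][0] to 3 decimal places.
-0.612

End-effector x-axis (col 0 of R) = (-0.6124,0.6124,0.5000)
R[0][0] = -0.6124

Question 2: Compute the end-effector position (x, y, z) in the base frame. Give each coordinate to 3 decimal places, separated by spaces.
0.543 11.528 8.598

after link 1: o_1 = (0.0000, 5.0000, 2.0000)
after link 2: o_2 = (3.5355, 8.5355, 4.0000)
after link 3: o_3 = (0.7071, 11.3640, 5.0000)
after link 4: o_4 = (0.8966, 14.0029, 6.0000)
after link 5: o_5 = (-0.1641, 12.2352, 6.8660)
after link 6: o_6 = (0.5430, 11.5280, 8.5981)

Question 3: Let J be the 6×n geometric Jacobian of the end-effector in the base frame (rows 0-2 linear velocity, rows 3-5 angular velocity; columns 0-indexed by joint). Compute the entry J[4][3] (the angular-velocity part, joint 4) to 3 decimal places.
axis z_3 = (0.7071,0.7071,-0.0000); lever o_n−o_3 = (-0.1641,0.1641,3.5981)
cross product → J_v[:, 3] = (2.5442,-2.5442,0.2321)
J_ω[:, 3] = z_3
entry J[4][3] = 0.7071

0.707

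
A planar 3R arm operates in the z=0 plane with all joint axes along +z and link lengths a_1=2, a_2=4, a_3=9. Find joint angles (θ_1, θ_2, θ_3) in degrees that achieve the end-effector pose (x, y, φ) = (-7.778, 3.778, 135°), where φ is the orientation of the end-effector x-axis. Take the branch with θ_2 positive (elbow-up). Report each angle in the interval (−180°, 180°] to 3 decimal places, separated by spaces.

wrist centre = target − a_3·(cos φ, sin φ) = (-1.4140, -2.5860)
cos θ_2 = (8.6867−2²−4²)/(2·2·4) = -0.7071; θ_2 = 134.9979° (elbow-up)
β = atan2(-2.5860,-1.4140) = -118.6704°; ψ = atan2(2.8285,-0.8283) = 106.3225°
θ_1 = β − ψ = -224.9929°
θ_3 = φ − θ_1 − θ_2 = -135.0050° (wrapped to (-180°,180°])

135.007 134.998 -135.005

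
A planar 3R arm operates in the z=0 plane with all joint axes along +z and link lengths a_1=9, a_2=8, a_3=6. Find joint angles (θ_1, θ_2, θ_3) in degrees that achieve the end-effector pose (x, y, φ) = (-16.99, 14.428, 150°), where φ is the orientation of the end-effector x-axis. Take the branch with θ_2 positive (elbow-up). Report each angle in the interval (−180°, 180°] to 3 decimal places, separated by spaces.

wrist centre = target − a_3·(cos φ, sin φ) = (-11.7938, 11.4280)
cos θ_2 = (269.6940−9²−8²)/(2·9·8) = 0.8659; θ_2 = 30.0108° (elbow-up)
β = atan2(11.4280,-11.7938) = 135.9026°; ψ = atan2(4.0013,15.9274) = 14.1021°
θ_1 = β − ψ = 121.8005°
θ_3 = φ − θ_1 − θ_2 = -1.8114° (wrapped to (-180°,180°])

121.801 30.011 -1.811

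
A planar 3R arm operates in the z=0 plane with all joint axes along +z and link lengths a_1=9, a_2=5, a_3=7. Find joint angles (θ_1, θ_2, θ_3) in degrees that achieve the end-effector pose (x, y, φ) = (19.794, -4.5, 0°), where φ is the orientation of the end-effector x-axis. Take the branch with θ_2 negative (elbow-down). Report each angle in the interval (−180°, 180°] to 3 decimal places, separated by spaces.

wrist centre = target − a_3·(cos φ, sin φ) = (12.7940, -4.5000)
cos θ_2 = (183.9364−9²−5²)/(2·9·5) = 0.8660; θ_2 = -30.0074° (elbow-down)
β = atan2(-4.5000,12.7940) = -19.3782°; ψ = atan2(-2.5006,13.3298) = -10.6247°
θ_1 = β − ψ = -8.7534°
θ_3 = φ − θ_1 − θ_2 = 38.7609° (wrapped to (-180°,180°])

-8.753 -30.007 38.761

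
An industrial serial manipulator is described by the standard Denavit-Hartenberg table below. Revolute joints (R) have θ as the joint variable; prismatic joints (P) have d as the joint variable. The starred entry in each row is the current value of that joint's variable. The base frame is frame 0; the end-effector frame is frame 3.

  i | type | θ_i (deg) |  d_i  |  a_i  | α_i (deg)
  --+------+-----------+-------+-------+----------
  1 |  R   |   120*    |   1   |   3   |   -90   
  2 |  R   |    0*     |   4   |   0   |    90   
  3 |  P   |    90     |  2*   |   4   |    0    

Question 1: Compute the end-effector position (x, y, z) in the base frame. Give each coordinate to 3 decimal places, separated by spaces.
after link 1: o_1 = (-1.5000, 2.5981, 1.0000)
after link 2: o_2 = (-4.9641, 0.5981, 1.0000)
after link 3: o_3 = (-8.4282, -1.4019, 3.0000)

-8.428 -1.402 3.000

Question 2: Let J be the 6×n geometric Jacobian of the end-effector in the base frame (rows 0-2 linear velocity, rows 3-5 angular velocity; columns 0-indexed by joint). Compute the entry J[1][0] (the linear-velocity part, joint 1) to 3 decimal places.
-8.428

axis z_0 = ẑ; lever o_n−o_0 = (-8.4282,-1.4019,3.0000)
cross product → J_v[:, 0] = (1.4019,-8.4282,0.0000)
J_ω[:, 0] = z_0
entry J[1][0] = -8.4282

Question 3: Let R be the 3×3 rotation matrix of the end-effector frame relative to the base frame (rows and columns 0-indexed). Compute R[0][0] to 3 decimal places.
End-effector x-axis (col 0 of R) = (-0.8660,-0.5000,0.0000)
R[0][0] = -0.8660

-0.866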